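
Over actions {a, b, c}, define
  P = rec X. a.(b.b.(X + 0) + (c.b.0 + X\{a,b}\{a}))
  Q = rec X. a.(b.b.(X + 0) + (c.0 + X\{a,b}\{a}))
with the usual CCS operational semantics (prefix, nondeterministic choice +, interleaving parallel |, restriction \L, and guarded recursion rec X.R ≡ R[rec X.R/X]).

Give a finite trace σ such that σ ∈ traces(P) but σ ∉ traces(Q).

acb

Reachable graph of P (6 states):
  m0 = rec X. a.(b.b.(X + 0) + (c.b.0 + X\{a,b}\{a})) :: ··a··> m1
  m1 = b.b.((rec X. a.(b.b.(X + 0) + (c.b.0 + X\{a,b}\{a}))) + 0) + (c.b.0 + (rec X. a.(b.b.(X + 0) + (c.b.0 + X\{a,b}\{a})))\{a,b}\{a}) :: ··b··> m2, ··c··> m3
  m2 = b.((rec X. a.(b.b.(X + 0) + (c.b.0 + X\{a,b}\{a}))) + 0) :: ··b··> m4
  m3 = b.0 :: ··b··> m5
  m4 = (rec X. a.(b.b.(X + 0) + (c.b.0 + X\{a,b}\{a}))) + 0 :: ··a··> m1
  m5 = 0 :: (no moves)
Reachable graph of Q (5 states):
  n0 = rec X. a.(b.b.(X + 0) + (c.0 + X\{a,b}\{a})) :: ··a··> n1
  n1 = b.b.((rec X. a.(b.b.(X + 0) + (c.0 + X\{a,b}\{a}))) + 0) + (c.0 + (rec X. a.(b.b.(X + 0) + (c.0 + X\{a,b}\{a})))\{a,b}\{a}) :: ··b··> n2, ··c··> n3
  n2 = b.((rec X. a.(b.b.(X + 0) + (c.0 + X\{a,b}\{a}))) + 0) :: ··b··> n4
  n3 = 0 :: (no moves)
  n4 = (rec X. a.(b.b.(X + 0) + (c.0 + X\{a,b}\{a}))) + 0 :: ··a··> n1
Executing acb from P (initial set {m0}):
  step 1 (a): {m1}
  step 2 (c): {m3}
  step 3 (b): {m5}
  — P admits the full trace.
Executing acb from Q (initial set {n0}):
  step 1 (a): {n1}
  step 2 (c): {n3}
  step 3 (b): ∅ (Q stuck)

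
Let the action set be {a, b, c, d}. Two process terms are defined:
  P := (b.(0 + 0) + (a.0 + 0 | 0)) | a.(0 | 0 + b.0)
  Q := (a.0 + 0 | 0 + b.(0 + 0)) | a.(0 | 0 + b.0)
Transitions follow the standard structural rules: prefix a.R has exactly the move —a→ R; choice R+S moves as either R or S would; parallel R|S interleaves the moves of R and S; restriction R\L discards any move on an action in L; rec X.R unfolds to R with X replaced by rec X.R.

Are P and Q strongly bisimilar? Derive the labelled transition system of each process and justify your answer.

bisimilar

LTS(P): 9 reachable states
  u0 = (b.(0 + 0) + (a.0 + 0 | 0)) | a.(0 | 0 + b.0) has moves -a-> u1, -a-> u2, -b-> u3
  u1 = (b.(0 + 0) + (a.0 + 0 | 0)) | (0 | 0 + b.0) has moves -a-> u4, -b-> u5, -b-> u6
  u2 = 0 | a.(0 | 0 + b.0) has moves -a-> u4
  u3 = (0 + 0) | a.(0 | 0 + b.0) has moves -a-> u5
  u4 = 0 | (0 | 0 + b.0) has moves -b-> u7
  u5 = (0 + 0) | (0 | 0 + b.0) has moves -b-> u8
  u6 = (b.(0 + 0) + (a.0 + 0 | 0)) | 0 has moves -a-> u7, -b-> u8
  u7 = 0 | 0 has moves ∅
  u8 = (0 + 0) | 0 has moves ∅
LTS(Q): 9 reachable states
  v0 = (a.0 + 0 | 0 + b.(0 + 0)) | a.(0 | 0 + b.0) has moves -a-> v1, -a-> v2, -b-> v3
  v1 = (a.0 + 0 | 0 + b.(0 + 0)) | (0 | 0 + b.0) has moves -a-> v4, -b-> v5, -b-> v6
  v2 = 0 | a.(0 | 0 + b.0) has moves -a-> v4
  v3 = (0 + 0) | a.(0 | 0 + b.0) has moves -a-> v5
  v4 = 0 | (0 | 0 + b.0) has moves -b-> v7
  v5 = (0 + 0) | (0 | 0 + b.0) has moves -b-> v8
  v6 = (a.0 + 0 | 0 + b.(0 + 0)) | 0 has moves -a-> v7, -b-> v8
  v7 = 0 | 0 has moves ∅
  v8 = (0 + 0) | 0 has moves ∅
Coarsest stable partition (strong bisimilarity classes):
  B0 = {u0, v0}
  B1 = {u2, u3, v2, v3}
  B2 = {u4, u5, v4, v5}
  B3 = {u7, u8, v7, v8}
  B4 = {u1, v1}
  B5 = {u6, v6}
u0 ∈ B0, v0 ∈ B0 → same block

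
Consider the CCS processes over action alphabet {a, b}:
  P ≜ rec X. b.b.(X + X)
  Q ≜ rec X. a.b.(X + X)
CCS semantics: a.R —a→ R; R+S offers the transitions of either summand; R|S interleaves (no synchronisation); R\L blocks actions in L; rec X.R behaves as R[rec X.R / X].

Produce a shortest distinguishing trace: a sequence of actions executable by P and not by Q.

LTS(P): 3 reachable states
  p0 = rec X. b.b.(X + X) has moves —b→ p1
  p1 = b.((rec X. b.b.(X + X)) + (rec X. b.b.(X + X))) has moves —b→ p2
  p2 = (rec X. b.b.(X + X)) + (rec X. b.b.(X + X)) has moves —b→ p1
LTS(Q): 3 reachable states
  q0 = rec X. a.b.(X + X) has moves —a→ q1
  q1 = b.((rec X. a.b.(X + X)) + (rec X. a.b.(X + X))) has moves —b→ q2
  q2 = (rec X. a.b.(X + X)) + (rec X. a.b.(X + X)) has moves —a→ q1
Trace ⟨b⟩ through P, begin at {p0}:
  [1] b ⇒ {p1}
  — P admits the full trace.
Trace ⟨b⟩ through Q, begin at {q0}:
  [1] b ⇒ ∅  — Q cannot continue

b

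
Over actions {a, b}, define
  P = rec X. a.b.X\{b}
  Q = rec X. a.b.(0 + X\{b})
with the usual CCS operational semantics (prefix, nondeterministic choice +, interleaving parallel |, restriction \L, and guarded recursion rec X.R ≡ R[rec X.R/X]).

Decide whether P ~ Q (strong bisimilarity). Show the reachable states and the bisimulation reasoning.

YES

Reachable graph of P (4 states):
  u0 = rec X. a.b.X\{b} ⊢ --a--▸ u1
  u1 = b.(rec X. a.b.X\{b})\{b} ⊢ --b--▸ u2
  u2 = (rec X. a.b.X\{b})\{b} ⊢ --a--▸ u3
  u3 = (b.(rec X. a.b.X\{b})\{b})\{b} ⊢ (no moves)
Reachable graph of Q (4 states):
  v0 = rec X. a.b.(0 + X\{b}) ⊢ --a--▸ v1
  v1 = b.(0 + (rec X. a.b.(0 + X\{b}))\{b}) ⊢ --b--▸ v2
  v2 = 0 + (rec X. a.b.(0 + X\{b}))\{b} ⊢ --a--▸ v3
  v3 = (b.(0 + (rec X. a.b.(0 + X\{b}))\{b}))\{b} ⊢ (no moves)
Partition-refinement fixed point:
  B0 = {u0, v0}
  B1 = {u1, v1}
  B2 = {u2, v2}
  B3 = {u3, v3}
u0 ∈ B0, v0 ∈ B0 → same block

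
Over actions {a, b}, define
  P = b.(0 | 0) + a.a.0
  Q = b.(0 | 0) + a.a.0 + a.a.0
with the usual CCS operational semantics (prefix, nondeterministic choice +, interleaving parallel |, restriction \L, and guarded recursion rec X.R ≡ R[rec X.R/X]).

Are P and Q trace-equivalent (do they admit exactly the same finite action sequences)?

Reachable graph of P (4 states):
  u0 = b.(0 | 0) + a.a.0 → —a→ u1, —b→ u2
  u1 = a.0 → —a→ u3
  u2 = 0 | 0 → stopped
  u3 = 0 → stopped
Reachable graph of Q (4 states):
  v0 = b.(0 | 0) + a.a.0 + a.a.0 → —a→ v1, —b→ v2
  v1 = a.0 → —a→ v3
  v2 = 0 | 0 → stopped
  v3 = 0 → stopped
Bisimilarity quotient blocks:
  B0 = {u0, v0}
  B1 = {u2, u3, v2, v3}
  B2 = {u1, v1}
u0 ∈ B0, v0 ∈ B0 → same block
Bisimilar ⇒ trace-equivalent.

YES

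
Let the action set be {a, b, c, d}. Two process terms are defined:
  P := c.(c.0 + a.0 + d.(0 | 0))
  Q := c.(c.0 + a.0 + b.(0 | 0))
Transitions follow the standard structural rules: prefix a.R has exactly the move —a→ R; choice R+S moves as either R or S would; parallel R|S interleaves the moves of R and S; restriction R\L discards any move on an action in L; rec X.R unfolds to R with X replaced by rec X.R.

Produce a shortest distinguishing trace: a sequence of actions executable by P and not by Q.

Reachable graph of P (4 states):
  s0 = c.(c.0 + a.0 + d.(0 | 0)) has moves --c--▸ s1
  s1 = c.0 + a.0 + d.(0 | 0) has moves --a--▸ s2, --c--▸ s2, --d--▸ s3
  s2 = 0 has moves stopped
  s3 = 0 | 0 has moves stopped
Reachable graph of Q (4 states):
  t0 = c.(c.0 + a.0 + b.(0 | 0)) has moves --c--▸ t1
  t1 = c.0 + a.0 + b.(0 | 0) has moves --a--▸ t2, --b--▸ t3, --c--▸ t2
  t2 = 0 has moves stopped
  t3 = 0 | 0 has moves stopped
Run σ = ⟨cd⟩ on P: start {s0}
  step 1 (c): {s1}
  step 2 (d): {s3}
  ✓ P
Run σ = ⟨cd⟩ on Q: start {t0}
  step 1 (c): {t1}
  step 2 (d): ∅  — Q cannot continue

cd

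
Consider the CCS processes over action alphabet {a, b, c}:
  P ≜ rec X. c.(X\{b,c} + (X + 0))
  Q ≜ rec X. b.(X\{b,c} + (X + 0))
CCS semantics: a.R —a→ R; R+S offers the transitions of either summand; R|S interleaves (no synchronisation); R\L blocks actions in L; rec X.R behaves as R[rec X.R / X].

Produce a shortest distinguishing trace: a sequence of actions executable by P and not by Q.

LTS(P): 2 reachable states
  m0 = rec X. c.(X\{b,c} + (X + 0)) → --c--▸ m1
  m1 = (rec X. c.(X\{b,c} + (X + 0)))\{b,c} + ((rec X. c.(X\{b,c} + (X + 0))) + 0) → --c--▸ m1
LTS(Q): 2 reachable states
  n0 = rec X. b.(X\{b,c} + (X + 0)) → --b--▸ n1
  n1 = (rec X. b.(X\{b,c} + (X + 0)))\{b,c} + ((rec X. b.(X\{b,c} + (X + 0))) + 0) → --b--▸ n1
Trace ⟨c⟩ through P, begin at {m0}:
  [1] c ⇒ {m1}
  — P admits the full trace.
Trace ⟨c⟩ through Q, begin at {n0}:
  [1] c ⇒ ∅ (Q stuck)

c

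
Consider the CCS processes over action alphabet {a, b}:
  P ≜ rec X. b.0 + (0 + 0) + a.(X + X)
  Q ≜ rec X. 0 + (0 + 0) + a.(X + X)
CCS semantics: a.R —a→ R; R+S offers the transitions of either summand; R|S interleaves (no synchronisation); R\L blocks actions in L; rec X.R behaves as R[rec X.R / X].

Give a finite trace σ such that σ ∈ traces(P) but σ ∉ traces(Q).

b

P's transition system — 3 states:
  p0 = rec X. b.0 + (0 + 0) + a.(X + X) | --a--▸ p1, --b--▸ p2
  p1 = (rec X. b.0 + (0 + 0) + a.(X + X)) + (rec X. b.0 + (0 + 0) + a.(X + X)) | --a--▸ p1, --b--▸ p2
  p2 = 0 | (no moves)
Q's transition system — 2 states:
  q0 = rec X. 0 + (0 + 0) + a.(X + X) | --a--▸ q1
  q1 = (rec X. 0 + (0 + 0) + a.(X + X)) + (rec X. 0 + (0 + 0) + a.(X + X)) | --a--▸ q1
Trace ⟨b⟩ through P, begin at {p0}:
  after b @ step 1: {p2}
  — P admits the full trace.
Trace ⟨b⟩ through Q, begin at {q0}:
  after b @ step 1: ∅  — Q cannot continue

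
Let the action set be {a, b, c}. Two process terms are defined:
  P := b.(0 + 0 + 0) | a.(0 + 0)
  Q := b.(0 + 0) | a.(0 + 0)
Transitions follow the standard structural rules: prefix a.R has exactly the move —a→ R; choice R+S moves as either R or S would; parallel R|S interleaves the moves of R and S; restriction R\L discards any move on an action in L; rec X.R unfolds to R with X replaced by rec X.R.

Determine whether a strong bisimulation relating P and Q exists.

LTS(P): 4 reachable states
  m0 = b.(0 + 0 + 0) | a.(0 + 0) | =a=> m1, =b=> m2
  m1 = b.(0 + 0 + 0) | (0 + 0) | =b=> m3
  m2 = (0 + 0 + 0) | a.(0 + 0) | =a=> m3
  m3 = (0 + 0 + 0) | (0 + 0) | deadlocked
LTS(Q): 4 reachable states
  n0 = b.(0 + 0) | a.(0 + 0) | =a=> n1, =b=> n2
  n1 = b.(0 + 0) | (0 + 0) | =b=> n3
  n2 = (0 + 0) | a.(0 + 0) | =a=> n3
  n3 = (0 + 0) | (0 + 0) | deadlocked
Bisimilarity quotient blocks:
  B0 = {m0, n0}
  B1 = {m2, n2}
  B2 = {m3, n3}
  B3 = {m1, n1}
m0 ∈ B0, n0 ∈ B0 → same block

bisimilar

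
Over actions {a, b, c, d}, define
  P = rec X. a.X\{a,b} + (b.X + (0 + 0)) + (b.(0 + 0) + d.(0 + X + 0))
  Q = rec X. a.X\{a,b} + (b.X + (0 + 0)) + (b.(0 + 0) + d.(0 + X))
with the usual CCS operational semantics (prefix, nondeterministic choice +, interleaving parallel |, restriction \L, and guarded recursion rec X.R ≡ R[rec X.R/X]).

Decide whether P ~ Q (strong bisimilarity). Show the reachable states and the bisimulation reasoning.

LTS(P): 5 reachable states
  p0 = rec X. a.X\{a,b} + (b.X + (0 + 0)) + (b.(0 + 0) + d.(0 + X + 0)) → =a=> p1, =b=> p0, =b=> p2, =d=> p3
  p1 = (rec X. a.X\{a,b} + (b.X + (0 + 0)) + (b.(0 + 0) + d.(0 + X + 0)))\{a,b} → =d=> p4
  p2 = 0 + 0 → stopped
  p3 = 0 + (rec X. a.X\{a,b} + (b.X + (0 + 0)) + (b.(0 + 0) + d.(0 + X + 0))) + 0 → =a=> p1, =b=> p0, =b=> p2, =d=> p3
  p4 = (0 + (rec X. a.X\{a,b} + (b.X + (0 + 0)) + (b.(0 + 0) + d.(0 + X + 0))) + 0)\{a,b} → =d=> p4
LTS(Q): 5 reachable states
  q0 = rec X. a.X\{a,b} + (b.X + (0 + 0)) + (b.(0 + 0) + d.(0 + X)) → =a=> q1, =b=> q0, =b=> q2, =d=> q3
  q1 = (rec X. a.X\{a,b} + (b.X + (0 + 0)) + (b.(0 + 0) + d.(0 + X)))\{a,b} → =d=> q4
  q2 = 0 + 0 → stopped
  q3 = 0 + (rec X. a.X\{a,b} + (b.X + (0 + 0)) + (b.(0 + 0) + d.(0 + X))) → =a=> q1, =b=> q0, =b=> q2, =d=> q3
  q4 = (0 + (rec X. a.X\{a,b} + (b.X + (0 + 0)) + (b.(0 + 0) + d.(0 + X))))\{a,b} → =d=> q4
Coarsest stable partition (strong bisimilarity classes):
  B0 = {p0, p3, q0, q3}
  B1 = {p2, q2}
  B2 = {p1, p4, q1, q4}
p0 ∈ B0, q0 ∈ B0 → same block

YES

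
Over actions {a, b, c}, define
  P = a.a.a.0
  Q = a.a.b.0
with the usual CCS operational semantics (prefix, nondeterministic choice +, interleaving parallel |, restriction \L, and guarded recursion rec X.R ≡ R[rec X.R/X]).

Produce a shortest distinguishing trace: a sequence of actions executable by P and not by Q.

P's transition system — 4 states:
  p0 = a.a.a.0 :: —a→ p1
  p1 = a.a.0 :: —a→ p2
  p2 = a.0 :: —a→ p3
  p3 = 0 :: (no moves)
Q's transition system — 4 states:
  q0 = a.a.b.0 :: —a→ q1
  q1 = a.b.0 :: —a→ q2
  q2 = b.0 :: —b→ q3
  q3 = 0 :: (no moves)
Trace ⟨aaa⟩ through P, begin at {p0}:
  after a @ step 1: {p1}
  after a @ step 2: {p2}
  after a @ step 3: {p3}
  P completes σ.
Trace ⟨aaa⟩ through Q, begin at {q0}:
  after a @ step 1: {q1}
  after a @ step 2: {q2}
  after a @ step 3: ∅  — Q cannot continue

aaa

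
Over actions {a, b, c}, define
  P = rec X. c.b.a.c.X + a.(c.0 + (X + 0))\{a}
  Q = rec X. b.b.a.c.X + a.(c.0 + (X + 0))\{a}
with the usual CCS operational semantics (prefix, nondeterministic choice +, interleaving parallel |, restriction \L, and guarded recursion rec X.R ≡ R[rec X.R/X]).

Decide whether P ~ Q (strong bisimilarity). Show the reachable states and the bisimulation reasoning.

not bisimilar

Reachable graph of P (8 states):
  p0 = rec X. c.b.a.c.X + a.(c.0 + (X + 0))\{a} ⊢ —a→ p1, —c→ p2
  p1 = (c.0 + ((rec X. c.b.a.c.X + a.(c.0 + (X + 0))\{a}) + 0))\{a} ⊢ —c→ p3, —c→ p4
  p2 = b.a.c.(rec X. c.b.a.c.X + a.(c.0 + (X + 0))\{a}) ⊢ —b→ p5
  p3 = (b.a.c.(rec X. c.b.a.c.X + a.(c.0 + (X + 0))\{a}))\{a} ⊢ —b→ p6
  p4 = 0\{a} ⊢ deadlocked
  p5 = a.c.(rec X. c.b.a.c.X + a.(c.0 + (X + 0))\{a}) ⊢ —a→ p7
  p6 = (a.c.(rec X. c.b.a.c.X + a.(c.0 + (X + 0))\{a}))\{a} ⊢ deadlocked
  p7 = c.(rec X. c.b.a.c.X + a.(c.0 + (X + 0))\{a}) ⊢ —c→ p0
Reachable graph of Q (8 states):
  q0 = rec X. b.b.a.c.X + a.(c.0 + (X + 0))\{a} ⊢ —a→ q1, —b→ q2
  q1 = (c.0 + ((rec X. b.b.a.c.X + a.(c.0 + (X + 0))\{a}) + 0))\{a} ⊢ —b→ q3, —c→ q4
  q2 = b.a.c.(rec X. b.b.a.c.X + a.(c.0 + (X + 0))\{a}) ⊢ —b→ q5
  q3 = (b.a.c.(rec X. b.b.a.c.X + a.(c.0 + (X + 0))\{a}))\{a} ⊢ —b→ q6
  q4 = 0\{a} ⊢ deadlocked
  q5 = a.c.(rec X. b.b.a.c.X + a.(c.0 + (X + 0))\{a}) ⊢ —a→ q7
  q6 = (a.c.(rec X. b.b.a.c.X + a.(c.0 + (X + 0))\{a}))\{a} ⊢ deadlocked
  q7 = c.(rec X. b.b.a.c.X + a.(c.0 + (X + 0))\{a}) ⊢ —c→ q0
Partition-refinement fixed point:
  B0 = {p0}
  B1 = {p1}
  B2 = {p3, q3}
  B3 = {p4, p6, q4, q6}
  B4 = {p2}
  B5 = {p5}
  B6 = {p7}
  B7 = {q0}
  B8 = {q2}
  B9 = {q5}
  B10 = {q7}
  B11 = {q1}
p0 ∈ B0, q0 ∈ B7 → different blocks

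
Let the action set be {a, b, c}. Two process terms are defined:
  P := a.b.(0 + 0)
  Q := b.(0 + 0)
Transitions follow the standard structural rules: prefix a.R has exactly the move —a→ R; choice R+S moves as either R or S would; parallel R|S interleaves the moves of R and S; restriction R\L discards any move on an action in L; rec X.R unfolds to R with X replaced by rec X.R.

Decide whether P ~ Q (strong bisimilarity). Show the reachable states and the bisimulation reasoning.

not bisimilar

Reachable graph of P (3 states):
  u0 = a.b.(0 + 0) ⊢ —a→ u1
  u1 = b.(0 + 0) ⊢ —b→ u2
  u2 = 0 + 0 ⊢ deadlocked
Reachable graph of Q (2 states):
  v0 = b.(0 + 0) ⊢ —b→ v1
  v1 = 0 + 0 ⊢ deadlocked
Partition-refinement fixed point:
  B0 = {u0}
  B1 = {u1, v0}
  B2 = {u2, v1}
u0 ∈ B0, v0 ∈ B1 → different blocks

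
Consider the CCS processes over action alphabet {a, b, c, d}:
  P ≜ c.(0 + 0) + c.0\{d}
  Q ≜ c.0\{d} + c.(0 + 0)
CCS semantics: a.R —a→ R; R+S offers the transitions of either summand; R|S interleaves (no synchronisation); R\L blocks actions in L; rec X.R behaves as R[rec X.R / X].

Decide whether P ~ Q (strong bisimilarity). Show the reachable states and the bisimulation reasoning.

LTS(P): 3 reachable states
  u0 = c.(0 + 0) + c.0\{d} → -c-> u1, -c-> u2
  u1 = 0 + 0 → ·
  u2 = 0\{d} → ·
LTS(Q): 3 reachable states
  v0 = c.0\{d} + c.(0 + 0) → -c-> v1, -c-> v2
  v1 = 0 + 0 → ·
  v2 = 0\{d} → ·
Coarsest stable partition (strong bisimilarity classes):
  B0 = {u0, v0}
  B1 = {u1, u2, v1, v2}
u0 ∈ B0, v0 ∈ B0 → same block

YES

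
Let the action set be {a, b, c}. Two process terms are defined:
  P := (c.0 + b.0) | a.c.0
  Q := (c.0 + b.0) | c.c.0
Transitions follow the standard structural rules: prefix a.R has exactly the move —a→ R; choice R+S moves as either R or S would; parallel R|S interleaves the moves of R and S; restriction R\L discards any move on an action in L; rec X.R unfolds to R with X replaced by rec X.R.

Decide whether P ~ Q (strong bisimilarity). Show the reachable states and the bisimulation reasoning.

not bisimilar

LTS(P): 6 reachable states
  s0 = (c.0 + b.0) | a.c.0 :: -a-> s1, -b-> s2, -c-> s2
  s1 = (c.0 + b.0) | c.0 :: -b-> s3, -c-> s3, -c-> s4
  s2 = 0 | a.c.0 :: -a-> s3
  s3 = 0 | c.0 :: -c-> s5
  s4 = (c.0 + b.0) | 0 :: -b-> s5, -c-> s5
  s5 = 0 | 0 :: stopped
LTS(Q): 6 reachable states
  t0 = (c.0 + b.0) | c.c.0 :: -b-> t1, -c-> t1, -c-> t2
  t1 = 0 | c.c.0 :: -c-> t3
  t2 = (c.0 + b.0) | c.0 :: -b-> t3, -c-> t3, -c-> t4
  t3 = 0 | c.0 :: -c-> t5
  t4 = (c.0 + b.0) | 0 :: -b-> t5, -c-> t5
  t5 = 0 | 0 :: stopped
Partition-refinement fixed point:
  B0 = {s0}
  B1 = {s1, t2}
  B2 = {s4, t4}
  B3 = {s5, t5}
  B4 = {s3, t3}
  B5 = {s2}
  B6 = {t0}
  B7 = {t1}
s0 ∈ B0, t0 ∈ B6 → different blocks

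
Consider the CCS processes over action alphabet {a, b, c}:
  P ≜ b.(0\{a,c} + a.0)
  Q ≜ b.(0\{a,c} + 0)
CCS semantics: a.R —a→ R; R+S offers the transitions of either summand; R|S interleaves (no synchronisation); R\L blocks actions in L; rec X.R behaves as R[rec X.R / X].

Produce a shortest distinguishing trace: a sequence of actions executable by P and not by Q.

LTS(P): 3 reachable states
  u0 = b.(0\{a,c} + a.0) :: ··b··> u1
  u1 = 0\{a,c} + a.0 :: ··a··> u2
  u2 = 0 :: ·
LTS(Q): 2 reachable states
  v0 = b.(0\{a,c} + 0) :: ··b··> v1
  v1 = 0\{a,c} + 0 :: ·
Executing ba from P (initial set {u0}):
  step 1 (b): {u1}
  step 2 (a): {u2}
  P completes σ.
Executing ba from Q (initial set {v0}):
  step 1 (b): {v1}
  step 2 (a): ∅ (Q stuck)

ba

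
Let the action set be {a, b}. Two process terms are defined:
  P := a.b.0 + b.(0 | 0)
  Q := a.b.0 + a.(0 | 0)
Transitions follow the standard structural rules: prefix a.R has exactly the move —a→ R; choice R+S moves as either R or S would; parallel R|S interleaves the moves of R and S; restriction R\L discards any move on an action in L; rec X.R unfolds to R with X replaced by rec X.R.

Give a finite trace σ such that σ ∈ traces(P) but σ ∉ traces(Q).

LTS(P): 4 reachable states
  s0 = a.b.0 + b.(0 | 0) → =a=> s1, =b=> s2
  s1 = b.0 → =b=> s3
  s2 = 0 | 0 → ·
  s3 = 0 → ·
LTS(Q): 4 reachable states
  t0 = a.b.0 + a.(0 | 0) → =a=> t1, =a=> t2
  t1 = 0 | 0 → ·
  t2 = b.0 → =b=> t3
  t3 = 0 → ·
Trace ⟨b⟩ through P, begin at {s0}:
  after b @ step 1: {s2}
  ✓ P
Trace ⟨b⟩ through Q, begin at {t0}:
  after b @ step 1: ∅ (Q stuck)

b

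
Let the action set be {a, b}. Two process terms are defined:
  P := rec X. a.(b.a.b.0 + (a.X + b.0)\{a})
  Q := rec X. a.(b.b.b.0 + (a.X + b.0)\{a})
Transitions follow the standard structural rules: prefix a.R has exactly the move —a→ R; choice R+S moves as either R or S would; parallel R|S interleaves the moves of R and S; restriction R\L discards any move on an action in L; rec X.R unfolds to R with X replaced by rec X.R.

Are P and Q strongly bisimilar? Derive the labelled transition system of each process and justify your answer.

NO

P's transition system — 6 states:
  m0 = rec X. a.(b.a.b.0 + (a.X + b.0)\{a}) ⊢ —a→ m1
  m1 = b.a.b.0 + (a.(rec X. a.(b.a.b.0 + (a.X + b.0)\{a})) + b.0)\{a} ⊢ —b→ m2, —b→ m3
  m2 = 0\{a} ⊢ stopped
  m3 = a.b.0 ⊢ —a→ m4
  m4 = b.0 ⊢ —b→ m5
  m5 = 0 ⊢ stopped
Q's transition system — 6 states:
  n0 = rec X. a.(b.b.b.0 + (a.X + b.0)\{a}) ⊢ —a→ n1
  n1 = b.b.b.0 + (a.(rec X. a.(b.b.b.0 + (a.X + b.0)\{a})) + b.0)\{a} ⊢ —b→ n2, —b→ n3
  n2 = 0\{a} ⊢ stopped
  n3 = b.b.0 ⊢ —b→ n4
  n4 = b.0 ⊢ —b→ n5
  n5 = 0 ⊢ stopped
Bisimilarity quotient blocks:
  B0 = {m0}
  B1 = {m1}
  B2 = {m2, m5, n2, n5}
  B3 = {m3}
  B4 = {m4, n4}
  B5 = {n0}
  B6 = {n1}
  B7 = {n3}
m0 ∈ B0, n0 ∈ B5 → different blocks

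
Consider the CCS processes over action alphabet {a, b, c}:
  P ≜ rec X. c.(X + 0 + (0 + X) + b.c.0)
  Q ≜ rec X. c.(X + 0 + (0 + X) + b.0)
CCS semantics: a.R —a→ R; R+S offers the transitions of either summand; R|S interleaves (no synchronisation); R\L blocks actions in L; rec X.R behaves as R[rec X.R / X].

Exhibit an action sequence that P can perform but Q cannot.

cbc

LTS(P): 4 reachable states
  p0 = rec X. c.(X + 0 + (0 + X) + b.c.0) → =c=> p1
  p1 = (rec X. c.(X + 0 + (0 + X) + b.c.0)) + 0 + (0 + (rec X. c.(X + 0 + (0 + X) + b.c.0))) + b.c.0 → =b=> p2, =c=> p1
  p2 = c.0 → =c=> p3
  p3 = 0 → stopped
LTS(Q): 3 reachable states
  q0 = rec X. c.(X + 0 + (0 + X) + b.0) → =c=> q1
  q1 = (rec X. c.(X + 0 + (0 + X) + b.0)) + 0 + (0 + (rec X. c.(X + 0 + (0 + X) + b.0))) + b.0 → =b=> q2, =c=> q1
  q2 = 0 → stopped
Trace ⟨cbc⟩ through P, begin at {p0}:
  after c @ step 1: {p1}
  after b @ step 2: {p2}
  after c @ step 3: {p3}
  ✓ P
Trace ⟨cbc⟩ through Q, begin at {q0}:
  after c @ step 1: {q1}
  after b @ step 2: {q2}
  after c @ step 3: ∅  — Q cannot continue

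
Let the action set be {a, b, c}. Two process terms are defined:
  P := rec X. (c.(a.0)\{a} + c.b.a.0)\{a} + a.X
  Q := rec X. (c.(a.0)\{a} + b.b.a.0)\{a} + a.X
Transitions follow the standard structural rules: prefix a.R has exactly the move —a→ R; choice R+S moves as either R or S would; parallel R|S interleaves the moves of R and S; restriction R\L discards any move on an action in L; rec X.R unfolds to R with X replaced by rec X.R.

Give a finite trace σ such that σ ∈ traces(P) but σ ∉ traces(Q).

cb

LTS(P): 4 reachable states
  p0 = rec X. (c.(a.0)\{a} + c.b.a.0)\{a} + a.X :: --a--▸ p0, --c--▸ p1, --c--▸ p2
  p1 = (a.0)\{a}\{a} :: (no moves)
  p2 = (b.a.0)\{a} :: --b--▸ p3
  p3 = (a.0)\{a} :: (no moves)
LTS(Q): 4 reachable states
  q0 = rec X. (c.(a.0)\{a} + b.b.a.0)\{a} + a.X :: --a--▸ q0, --b--▸ q1, --c--▸ q2
  q1 = (b.a.0)\{a} :: --b--▸ q3
  q2 = (a.0)\{a}\{a} :: (no moves)
  q3 = (a.0)\{a} :: (no moves)
Run σ = ⟨cb⟩ on P: start {p0}
  [1] c ⇒ {p1, p2}
  [2] b ⇒ {p3}
  ✓ P
Run σ = ⟨cb⟩ on Q: start {q0}
  [1] c ⇒ {q2}
  [2] b ⇒ ∅ (Q stuck)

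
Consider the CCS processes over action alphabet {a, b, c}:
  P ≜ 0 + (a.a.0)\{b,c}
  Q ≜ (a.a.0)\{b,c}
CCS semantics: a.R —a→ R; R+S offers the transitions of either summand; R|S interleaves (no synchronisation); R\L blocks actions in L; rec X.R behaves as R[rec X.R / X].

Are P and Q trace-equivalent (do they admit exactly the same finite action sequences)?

traces(P) = traces(Q)

LTS(P): 3 reachable states
  p0 = 0 + (a.a.0)\{b,c} → =a=> p1
  p1 = (a.0)\{b,c} → =a=> p2
  p2 = 0\{b,c} → ∅
LTS(Q): 3 reachable states
  q0 = (a.a.0)\{b,c} → =a=> q1
  q1 = (a.0)\{b,c} → =a=> q2
  q2 = 0\{b,c} → ∅
Bisimilarity quotient blocks:
  B0 = {p0, q0}
  B1 = {p1, q1}
  B2 = {p2, q2}
p0 ∈ B0, q0 ∈ B0 → same block
Bisimilar ⇒ trace-equivalent.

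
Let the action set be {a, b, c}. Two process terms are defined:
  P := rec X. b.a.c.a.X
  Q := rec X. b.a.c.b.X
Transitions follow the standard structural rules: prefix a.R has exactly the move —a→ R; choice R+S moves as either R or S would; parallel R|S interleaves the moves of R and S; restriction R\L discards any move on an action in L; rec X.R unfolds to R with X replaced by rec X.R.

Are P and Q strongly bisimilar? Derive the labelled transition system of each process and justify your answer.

LTS(P): 4 reachable states
  u0 = rec X. b.a.c.a.X :: —b→ u1
  u1 = a.c.a.(rec X. b.a.c.a.X) :: —a→ u2
  u2 = c.a.(rec X. b.a.c.a.X) :: —c→ u3
  u3 = a.(rec X. b.a.c.a.X) :: —a→ u0
LTS(Q): 4 reachable states
  v0 = rec X. b.a.c.b.X :: —b→ v1
  v1 = a.c.b.(rec X. b.a.c.b.X) :: —a→ v2
  v2 = c.b.(rec X. b.a.c.b.X) :: —c→ v3
  v3 = b.(rec X. b.a.c.b.X) :: —b→ v0
Bisimilarity quotient blocks:
  B0 = {u0}
  B1 = {u1}
  B2 = {u2}
  B3 = {u3}
  B4 = {v0}
  B5 = {v1}
  B6 = {v2}
  B7 = {v3}
u0 ∈ B0, v0 ∈ B4 → different blocks

NO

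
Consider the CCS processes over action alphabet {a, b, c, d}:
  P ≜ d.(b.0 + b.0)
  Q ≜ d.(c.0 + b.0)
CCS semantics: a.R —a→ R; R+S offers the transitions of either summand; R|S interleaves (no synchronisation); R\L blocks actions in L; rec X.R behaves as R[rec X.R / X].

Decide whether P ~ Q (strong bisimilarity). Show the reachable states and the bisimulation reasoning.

Reachable graph of P (3 states):
  p0 = d.(b.0 + b.0) ⊢ —d→ p1
  p1 = b.0 + b.0 ⊢ —b→ p2
  p2 = 0 ⊢ ·
Reachable graph of Q (3 states):
  q0 = d.(c.0 + b.0) ⊢ —d→ q1
  q1 = c.0 + b.0 ⊢ —b→ q2, —c→ q2
  q2 = 0 ⊢ ·
Bisimilarity quotient blocks:
  B0 = {p0}
  B1 = {p1}
  B2 = {p2, q2}
  B3 = {q0}
  B4 = {q1}
p0 ∈ B0, q0 ∈ B3 → different blocks

not bisimilar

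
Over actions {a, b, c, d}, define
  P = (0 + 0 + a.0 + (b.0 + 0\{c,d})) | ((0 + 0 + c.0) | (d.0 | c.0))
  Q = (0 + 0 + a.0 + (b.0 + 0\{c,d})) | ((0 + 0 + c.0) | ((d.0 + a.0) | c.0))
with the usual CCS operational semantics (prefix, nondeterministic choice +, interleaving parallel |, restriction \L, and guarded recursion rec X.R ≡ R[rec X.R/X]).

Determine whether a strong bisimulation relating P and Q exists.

not bisimilar

LTS(P): 16 reachable states
  p0 = (0 + 0 + a.0 + (b.0 + 0\{c,d})) | ((0 + 0 + c.0) | (d.0 | c.0)) has moves ··a··> p1, ··b··> p1, ··c··> p2, ··c··> p3, ··d··> p4
  p1 = 0 | ((0 + 0 + c.0) | (d.0 | c.0)) has moves ··c··> p5, ··c··> p6, ··d··> p7
  p2 = (0 + 0 + a.0 + (b.0 + 0\{c,d})) | ((0 + 0 + c.0) | (d.0 | 0)) has moves ··a··> p5, ··b··> p5, ··c··> p8, ··d··> p9
  p3 = (0 + 0 + a.0 + (b.0 + 0\{c,d})) | (0 | (d.0 | c.0)) has moves ··a··> p6, ··b··> p6, ··c··> p8, ··d··> p10
  p4 = (0 + 0 + a.0 + (b.0 + 0\{c,d})) | ((0 + 0 + c.0) | (0 | c.0)) has moves ··a··> p7, ··b··> p7, ··c··> p10, ··c··> p9
  p5 = 0 | ((0 + 0 + c.0) | (d.0 | 0)) has moves ··c··> p11, ··d··> p12
  p6 = 0 | (0 | (d.0 | c.0)) has moves ··c··> p11, ··d··> p13
  p7 = 0 | ((0 + 0 + c.0) | (0 | c.0)) has moves ··c··> p12, ··c··> p13
  p8 = (0 + 0 + a.0 + (b.0 + 0\{c,d})) | (0 | (d.0 | 0)) has moves ··a··> p11, ··b··> p11, ··d··> p14
  p9 = (0 + 0 + a.0 + (b.0 + 0\{c,d})) | ((0 + 0 + c.0) | (0 | 0)) has moves ··a··> p12, ··b··> p12, ··c··> p14
  p10 = (0 + 0 + a.0 + (b.0 + 0\{c,d})) | (0 | (0 | c.0)) has moves ··a··> p13, ··b··> p13, ··c··> p14
  p11 = 0 | (0 | (d.0 | 0)) has moves ··d··> p15
  p12 = 0 | ((0 + 0 + c.0) | (0 | 0)) has moves ··c··> p15
  p13 = 0 | (0 | (0 | c.0)) has moves ··c··> p15
  p14 = (0 + 0 + a.0 + (b.0 + 0\{c,d})) | (0 | (0 | 0)) has moves ··a··> p15, ··b··> p15
  p15 = 0 | (0 | (0 | 0)) has moves ∅
LTS(Q): 16 reachable states
  q0 = (0 + 0 + a.0 + (b.0 + 0\{c,d})) | ((0 + 0 + c.0) | ((d.0 + a.0) | c.0)) has moves ··a··> q1, ··a··> q2, ··b··> q2, ··c··> q3, ··c··> q4, ··d··> q1
  q1 = (0 + 0 + a.0 + (b.0 + 0\{c,d})) | ((0 + 0 + c.0) | (0 | c.0)) has moves ··a··> q5, ··b··> q5, ··c··> q6, ··c··> q7
  q2 = 0 | ((0 + 0 + c.0) | ((d.0 + a.0) | c.0)) has moves ··a··> q5, ··c··> q8, ··c··> q9, ··d··> q5
  q3 = (0 + 0 + a.0 + (b.0 + 0\{c,d})) | ((0 + 0 + c.0) | ((d.0 + a.0) | 0)) has moves ··a··> q6, ··a··> q8, ··b··> q8, ··c··> q10, ··d··> q6
  q4 = (0 + 0 + a.0 + (b.0 + 0\{c,d})) | (0 | ((d.0 + a.0) | c.0)) has moves ··a··> q7, ··a··> q9, ··b··> q9, ··c··> q10, ··d··> q7
  q5 = 0 | ((0 + 0 + c.0) | (0 | c.0)) has moves ··c··> q11, ··c··> q12
  q6 = (0 + 0 + a.0 + (b.0 + 0\{c,d})) | ((0 + 0 + c.0) | (0 | 0)) has moves ··a··> q11, ··b··> q11, ··c··> q13
  q7 = (0 + 0 + a.0 + (b.0 + 0\{c,d})) | (0 | (0 | c.0)) has moves ··a··> q12, ··b··> q12, ··c··> q13
  q8 = 0 | ((0 + 0 + c.0) | ((d.0 + a.0) | 0)) has moves ··a··> q11, ··c··> q14, ··d··> q11
  q9 = 0 | (0 | ((d.0 + a.0) | c.0)) has moves ··a··> q12, ··c··> q14, ··d··> q12
  q10 = (0 + 0 + a.0 + (b.0 + 0\{c,d})) | (0 | ((d.0 + a.0) | 0)) has moves ··a··> q13, ··a··> q14, ··b··> q14, ··d··> q13
  q11 = 0 | ((0 + 0 + c.0) | (0 | 0)) has moves ··c··> q15
  q12 = 0 | (0 | (0 | c.0)) has moves ··c··> q15
  q13 = (0 + 0 + a.0 + (b.0 + 0\{c,d})) | (0 | (0 | 0)) has moves ··a··> q15, ··b··> q15
  q14 = 0 | (0 | ((d.0 + a.0) | 0)) has moves ··a··> q15, ··d··> q15
  q15 = 0 | (0 | (0 | 0)) has moves ∅
Bisimilarity quotient blocks:
  B0 = {p0}
  B1 = {p1}
  B2 = {p5, p6}
  B3 = {p11}
  B4 = {p15, q15}
  B5 = {p12, p13, q11, q12}
  B6 = {p7, q5}
  B7 = {p4, q1}
  B8 = {p10, p9, q6, q7}
  B9 = {p14, q13}
  B10 = {p2, p3}
  B11 = {p8}
  B12 = {q0}
  B13 = {q2}
  B14 = {q8, q9}
  B15 = {q14}
  B16 = {q3, q4}
  B17 = {q10}
p0 ∈ B0, q0 ∈ B12 → different blocks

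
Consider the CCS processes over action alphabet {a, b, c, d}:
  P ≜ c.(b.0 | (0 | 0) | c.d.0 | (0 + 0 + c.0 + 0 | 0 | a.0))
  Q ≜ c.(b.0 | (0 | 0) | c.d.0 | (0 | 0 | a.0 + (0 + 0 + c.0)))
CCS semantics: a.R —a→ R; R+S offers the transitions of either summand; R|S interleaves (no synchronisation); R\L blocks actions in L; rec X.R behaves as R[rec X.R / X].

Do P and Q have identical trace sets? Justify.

YES

LTS(P): 19 reachable states
  m0 = c.(b.0 | (0 | 0) | c.d.0 | (0 + 0 + c.0 + 0 | 0 | a.0)) has moves ··c··> m1
  m1 = b.0 | (0 | 0) | c.d.0 | (0 + 0 + c.0 + 0 | 0 | a.0) has moves ··a··> m2, ··b··> m3, ··c··> m4, ··c··> m5
  m2 = b.0 | (0 | 0) | c.d.0 | (0 | 0 | 0) has moves ··b··> m6, ··c··> m7
  m3 = 0 | (0 | 0) | c.d.0 | (0 + 0 + c.0 + 0 | 0 | a.0) has moves ··a··> m6, ··c··> m8, ··c··> m9
  m4 = b.0 | (0 | 0) | c.d.0 | 0 has moves ··b··> m8, ··c··> m10
  m5 = b.0 | (0 | 0) | d.0 | (0 + 0 + c.0 + 0 | 0 | a.0) has moves ··a··> m7, ··b··> m9, ··c··> m10, ··d··> m11
  m6 = 0 | (0 | 0) | c.d.0 | (0 | 0 | 0) has moves ··c··> m12
  m7 = b.0 | (0 | 0) | d.0 | (0 | 0 | 0) has moves ··b··> m12, ··d··> m13
  m8 = 0 | (0 | 0) | c.d.0 | 0 has moves ··c··> m14
  m9 = 0 | (0 | 0) | d.0 | (0 + 0 + c.0 + 0 | 0 | a.0) has moves ··a··> m12, ··c··> m14, ··d··> m15
  m10 = b.0 | (0 | 0) | d.0 | 0 has moves ··b··> m14, ··d··> m16
  m11 = b.0 | (0 | 0) | 0 | (0 + 0 + c.0 + 0 | 0 | a.0) has moves ··a··> m13, ··b··> m15, ··c··> m16
  m12 = 0 | (0 | 0) | d.0 | (0 | 0 | 0) has moves ··d··> m17
  m13 = b.0 | (0 | 0) | 0 | (0 | 0 | 0) has moves ··b··> m17
  m14 = 0 | (0 | 0) | d.0 | 0 has moves ··d··> m18
  m15 = 0 | (0 | 0) | 0 | (0 + 0 + c.0 + 0 | 0 | a.0) has moves ··a··> m17, ··c··> m18
  m16 = b.0 | (0 | 0) | 0 | 0 has moves ··b··> m18
  m17 = 0 | (0 | 0) | 0 | (0 | 0 | 0) has moves (no moves)
  m18 = 0 | (0 | 0) | 0 | 0 has moves (no moves)
LTS(Q): 19 reachable states
  n0 = c.(b.0 | (0 | 0) | c.d.0 | (0 | 0 | a.0 + (0 + 0 + c.0))) has moves ··c··> n1
  n1 = b.0 | (0 | 0) | c.d.0 | (0 | 0 | a.0 + (0 + 0 + c.0)) has moves ··a··> n2, ··b··> n3, ··c··> n4, ··c··> n5
  n2 = b.0 | (0 | 0) | c.d.0 | (0 | 0 | 0) has moves ··b··> n6, ··c··> n7
  n3 = 0 | (0 | 0) | c.d.0 | (0 | 0 | a.0 + (0 + 0 + c.0)) has moves ··a··> n6, ··c··> n8, ··c··> n9
  n4 = b.0 | (0 | 0) | c.d.0 | 0 has moves ··b··> n8, ··c··> n10
  n5 = b.0 | (0 | 0) | d.0 | (0 | 0 | a.0 + (0 + 0 + c.0)) has moves ··a··> n7, ··b··> n9, ··c··> n10, ··d··> n11
  n6 = 0 | (0 | 0) | c.d.0 | (0 | 0 | 0) has moves ··c··> n12
  n7 = b.0 | (0 | 0) | d.0 | (0 | 0 | 0) has moves ··b··> n12, ··d··> n13
  n8 = 0 | (0 | 0) | c.d.0 | 0 has moves ··c··> n14
  n9 = 0 | (0 | 0) | d.0 | (0 | 0 | a.0 + (0 + 0 + c.0)) has moves ··a··> n12, ··c··> n14, ··d··> n15
  n10 = b.0 | (0 | 0) | d.0 | 0 has moves ··b··> n14, ··d··> n16
  n11 = b.0 | (0 | 0) | 0 | (0 | 0 | a.0 + (0 + 0 + c.0)) has moves ··a··> n13, ··b··> n15, ··c··> n16
  n12 = 0 | (0 | 0) | d.0 | (0 | 0 | 0) has moves ··d··> n17
  n13 = b.0 | (0 | 0) | 0 | (0 | 0 | 0) has moves ··b··> n17
  n14 = 0 | (0 | 0) | d.0 | 0 has moves ··d··> n18
  n15 = 0 | (0 | 0) | 0 | (0 | 0 | a.0 + (0 + 0 + c.0)) has moves ··a··> n17, ··c··> n18
  n16 = b.0 | (0 | 0) | 0 | 0 has moves ··b··> n18
  n17 = 0 | (0 | 0) | 0 | (0 | 0 | 0) has moves (no moves)
  n18 = 0 | (0 | 0) | 0 | 0 has moves (no moves)
Coarsest stable partition (strong bisimilarity classes):
  B0 = {m0, n0}
  B1 = {m1, n1}
  B2 = {m2, m4, n2, n4}
  B3 = {m10, m7, n10, n7}
  B4 = {m13, m16, n13, n16}
  B5 = {m17, m18, n17, n18}
  B6 = {m12, m14, n12, n14}
  B7 = {m6, m8, n6, n8}
  B8 = {m5, n5}
  B9 = {m11, n11}
  B10 = {m15, n15}
  B11 = {m9, n9}
  B12 = {m3, n3}
m0 ∈ B0, n0 ∈ B0 → same block
Bisimilar ⇒ trace-equivalent.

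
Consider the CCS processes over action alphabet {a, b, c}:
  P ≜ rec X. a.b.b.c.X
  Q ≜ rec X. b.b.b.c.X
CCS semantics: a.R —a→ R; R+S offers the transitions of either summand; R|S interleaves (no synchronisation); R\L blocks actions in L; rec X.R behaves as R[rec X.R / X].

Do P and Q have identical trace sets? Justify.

P's transition system — 4 states:
  p0 = rec X. a.b.b.c.X has moves =a=> p1
  p1 = b.b.c.(rec X. a.b.b.c.X) has moves =b=> p2
  p2 = b.c.(rec X. a.b.b.c.X) has moves =b=> p3
  p3 = c.(rec X. a.b.b.c.X) has moves =c=> p0
Q's transition system — 4 states:
  q0 = rec X. b.b.b.c.X has moves =b=> q1
  q1 = b.b.c.(rec X. b.b.b.c.X) has moves =b=> q2
  q2 = b.c.(rec X. b.b.b.c.X) has moves =b=> q3
  q3 = c.(rec X. b.b.b.c.X) has moves =c=> q0
Executing a from P (initial set {p0}):
  after a @ step 1: {p1}
  P completes σ.
Executing a from Q (initial set {q0}):
  after a @ step 1: ∅ (Q stuck)

trace-distinct — witness ⟨a⟩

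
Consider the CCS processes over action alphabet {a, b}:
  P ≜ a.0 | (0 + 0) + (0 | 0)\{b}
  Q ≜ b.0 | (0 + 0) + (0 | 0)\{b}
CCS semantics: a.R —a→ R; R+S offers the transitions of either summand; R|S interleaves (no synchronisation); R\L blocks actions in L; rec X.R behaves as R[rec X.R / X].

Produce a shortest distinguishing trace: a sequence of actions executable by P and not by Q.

a

P's transition system — 2 states:
  s0 = a.0 | (0 + 0) + (0 | 0)\{b} :: --a--▸ s1
  s1 = 0 | (0 + 0) :: stopped
Q's transition system — 2 states:
  t0 = b.0 | (0 + 0) + (0 | 0)\{b} :: --b--▸ t1
  t1 = 0 | (0 + 0) :: stopped
Run σ = ⟨a⟩ on P: start {s0}
  step 1 (a): {s1}
  — P admits the full trace.
Run σ = ⟨a⟩ on Q: start {t0}
  step 1 (a): no successor for Q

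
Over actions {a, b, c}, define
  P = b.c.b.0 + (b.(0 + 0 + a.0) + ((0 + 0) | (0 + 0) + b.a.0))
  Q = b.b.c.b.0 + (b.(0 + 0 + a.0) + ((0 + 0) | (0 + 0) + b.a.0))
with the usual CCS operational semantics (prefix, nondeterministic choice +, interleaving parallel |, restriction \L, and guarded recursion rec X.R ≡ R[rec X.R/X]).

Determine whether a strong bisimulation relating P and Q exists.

Reachable graph of P (6 states):
  u0 = b.c.b.0 + (b.(0 + 0 + a.0) + ((0 + 0) | (0 + 0) + b.a.0)) → ··b··> u1, ··b··> u2, ··b··> u3
  u1 = 0 + 0 + a.0 → ··a··> u4
  u2 = a.0 → ··a··> u4
  u3 = c.b.0 → ··c··> u5
  u4 = 0 → (no moves)
  u5 = b.0 → ··b··> u4
Reachable graph of Q (7 states):
  v0 = b.b.c.b.0 + (b.(0 + 0 + a.0) + ((0 + 0) | (0 + 0) + b.a.0)) → ··b··> v1, ··b··> v2, ··b··> v3
  v1 = 0 + 0 + a.0 → ··a··> v4
  v2 = a.0 → ··a··> v4
  v3 = b.c.b.0 → ··b··> v5
  v4 = 0 → (no moves)
  v5 = c.b.0 → ··c··> v6
  v6 = b.0 → ··b··> v4
Bisimilarity quotient blocks:
  B0 = {u0}
  B1 = {u1, u2, v1, v2}
  B2 = {u4, v4}
  B3 = {u3, v5}
  B4 = {u5, v6}
  B5 = {v0}
  B6 = {v3}
u0 ∈ B0, v0 ∈ B5 → different blocks

P ≁ Q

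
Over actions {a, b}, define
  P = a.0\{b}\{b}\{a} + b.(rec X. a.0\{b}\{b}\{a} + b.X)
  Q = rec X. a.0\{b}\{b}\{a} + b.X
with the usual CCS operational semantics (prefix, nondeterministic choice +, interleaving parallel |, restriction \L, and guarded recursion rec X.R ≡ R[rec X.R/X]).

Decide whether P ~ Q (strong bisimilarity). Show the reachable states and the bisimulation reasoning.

P's transition system — 3 states:
  u0 = a.0\{b}\{b}\{a} + b.(rec X. a.0\{b}\{b}\{a} + b.X) → -a-> u1, -b-> u2
  u1 = 0\{b}\{b}\{a} → ∅
  u2 = rec X. a.0\{b}\{b}\{a} + b.X → -a-> u1, -b-> u2
Q's transition system — 2 states:
  v0 = rec X. a.0\{b}\{b}\{a} + b.X → -a-> v1, -b-> v0
  v1 = 0\{b}\{b}\{a} → ∅
Coarsest stable partition (strong bisimilarity classes):
  B0 = {u0, u2, v0}
  B1 = {u1, v1}
u0 ∈ B0, v0 ∈ B0 → same block

bisimilar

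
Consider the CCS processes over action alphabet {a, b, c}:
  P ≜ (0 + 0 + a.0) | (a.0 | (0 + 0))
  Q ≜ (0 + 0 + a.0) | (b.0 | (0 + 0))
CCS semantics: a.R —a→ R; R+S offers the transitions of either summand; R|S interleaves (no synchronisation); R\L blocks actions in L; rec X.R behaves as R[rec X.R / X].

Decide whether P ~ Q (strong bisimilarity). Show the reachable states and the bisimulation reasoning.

not bisimilar

P's transition system — 4 states:
  s0 = (0 + 0 + a.0) | (a.0 | (0 + 0)) → --a--▸ s1, --a--▸ s2
  s1 = (0 + 0 + a.0) | (0 | (0 + 0)) → --a--▸ s3
  s2 = 0 | (a.0 | (0 + 0)) → --a--▸ s3
  s3 = 0 | (0 | (0 + 0)) → ·
Q's transition system — 4 states:
  t0 = (0 + 0 + a.0) | (b.0 | (0 + 0)) → --a--▸ t1, --b--▸ t2
  t1 = 0 | (b.0 | (0 + 0)) → --b--▸ t3
  t2 = (0 + 0 + a.0) | (0 | (0 + 0)) → --a--▸ t3
  t3 = 0 | (0 | (0 + 0)) → ·
Bisimilarity quotient blocks:
  B0 = {s0}
  B1 = {s1, s2, t2}
  B2 = {s3, t3}
  B3 = {t0}
  B4 = {t1}
s0 ∈ B0, t0 ∈ B3 → different blocks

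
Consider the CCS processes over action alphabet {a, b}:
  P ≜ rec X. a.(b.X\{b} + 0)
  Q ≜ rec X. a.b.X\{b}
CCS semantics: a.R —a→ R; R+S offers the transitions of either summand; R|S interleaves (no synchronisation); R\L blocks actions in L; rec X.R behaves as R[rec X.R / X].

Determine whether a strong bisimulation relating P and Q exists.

bisimilar

Reachable graph of P (4 states):
  p0 = rec X. a.(b.X\{b} + 0) → -a-> p1
  p1 = b.(rec X. a.(b.X\{b} + 0))\{b} + 0 → -b-> p2
  p2 = (rec X. a.(b.X\{b} + 0))\{b} → -a-> p3
  p3 = (b.(rec X. a.(b.X\{b} + 0))\{b} + 0)\{b} → deadlocked
Reachable graph of Q (4 states):
  q0 = rec X. a.b.X\{b} → -a-> q1
  q1 = b.(rec X. a.b.X\{b})\{b} → -b-> q2
  q2 = (rec X. a.b.X\{b})\{b} → -a-> q3
  q3 = (b.(rec X. a.b.X\{b})\{b})\{b} → deadlocked
Partition-refinement fixed point:
  B0 = {p0, q0}
  B1 = {p1, q1}
  B2 = {p2, q2}
  B3 = {p3, q3}
p0 ∈ B0, q0 ∈ B0 → same block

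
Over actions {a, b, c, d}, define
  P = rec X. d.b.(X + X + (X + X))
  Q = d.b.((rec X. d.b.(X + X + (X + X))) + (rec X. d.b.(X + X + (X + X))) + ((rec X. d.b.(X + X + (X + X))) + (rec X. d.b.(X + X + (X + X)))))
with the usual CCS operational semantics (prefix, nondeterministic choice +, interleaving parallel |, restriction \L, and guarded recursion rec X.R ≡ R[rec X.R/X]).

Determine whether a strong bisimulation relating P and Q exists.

YES

Reachable graph of P (3 states):
  u0 = rec X. d.b.(X + X + (X + X)) :: =d=> u1
  u1 = b.((rec X. d.b.(X + X + (X + X))) + (rec X. d.b.(X + X + (X + X))) + ((rec X. d.b.(X + X + (X + X))) + (rec X. d.b.(X + X + (X + X))))) :: =b=> u2
  u2 = (rec X. d.b.(X + X + (X + X))) + (rec X. d.b.(X + X + (X + X))) + ((rec X. d.b.(X + X + (X + X))) + (rec X. d.b.(X + X + (X + X)))) :: =d=> u1
Reachable graph of Q (3 states):
  v0 = d.b.((rec X. d.b.(X + X + (X + X))) + (rec X. d.b.(X + X + (X + X))) + ((rec X. d.b.(X + X + (X + X))) + (rec X. d.b.(X + X + (X + X))))) :: =d=> v1
  v1 = b.((rec X. d.b.(X + X + (X + X))) + (rec X. d.b.(X + X + (X + X))) + ((rec X. d.b.(X + X + (X + X))) + (rec X. d.b.(X + X + (X + X))))) :: =b=> v2
  v2 = (rec X. d.b.(X + X + (X + X))) + (rec X. d.b.(X + X + (X + X))) + ((rec X. d.b.(X + X + (X + X))) + (rec X. d.b.(X + X + (X + X)))) :: =d=> v1
Partition-refinement fixed point:
  B0 = {u0, u2, v0, v2}
  B1 = {u1, v1}
u0 ∈ B0, v0 ∈ B0 → same block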